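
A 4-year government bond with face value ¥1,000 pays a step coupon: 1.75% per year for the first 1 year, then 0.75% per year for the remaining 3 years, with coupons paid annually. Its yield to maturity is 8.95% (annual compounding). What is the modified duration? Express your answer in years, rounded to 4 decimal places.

Periodic yield y = 0.0895. First find Macaulay duration:
  t   CF        PV=CF/(1+0.0895)^t    t·PV
  1        17.50        16.0624        16.0624
  2         7.50         6.3184        12.6368
  3         7.50         5.7994        17.3981
  4     1,007.50       715.0495     2,860.1981
  Σ                    743.2297     2,906.2953
P = 743.2297; Macaulay duration = 2,906.2953 / 743.2297 = 3.91036 years.
Modified duration = D_Mac / (1 + y) = 3.91036 / 1.0895 = 3.58913 years.

3.5891 years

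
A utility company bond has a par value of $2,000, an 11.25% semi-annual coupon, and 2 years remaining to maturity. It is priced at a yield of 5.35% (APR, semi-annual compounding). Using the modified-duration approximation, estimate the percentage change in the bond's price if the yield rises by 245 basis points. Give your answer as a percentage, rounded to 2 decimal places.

-4.43%

Periodic yield y = 0.02675. Modified duration first:
  t   CF        PV=CF/(1+0.02675)^t    t·PV
  1       112.50       109.5690       109.5690
  2       112.50       106.7144       213.4288
  3       112.50       103.9342       311.8025
  4     2,112.50     1,900.8063     7,603.2254
  Σ                  2,221.0240     8,238.0258
P = 2,221.0240; D_Mac = 3.70911 half-year periods = 1.85456 yrs; D_mod = 1.85456/(1+0.02675) = 1.80624 yrs.
ΔP/P ≈ -D_mod · Δy = -1.80624 × (+0.0245) = -0.044253 = -4.4253%.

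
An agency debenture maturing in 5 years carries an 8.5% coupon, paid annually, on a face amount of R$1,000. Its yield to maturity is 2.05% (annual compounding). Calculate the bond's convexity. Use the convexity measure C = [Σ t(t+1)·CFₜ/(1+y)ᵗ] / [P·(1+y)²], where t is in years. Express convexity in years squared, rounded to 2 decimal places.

24.01

With y = 0.0205:
  t   CF        PV=CF/(1+0.0205)^t    t·PV        t(t+1)·PV
  1        85.00        83.2925        83.2925         166.5850
  2        85.00        81.6193       163.2386         489.7158
  3        85.00        79.9797       239.9392         959.7567
  4        85.00        78.3731       313.4923       1,567.4615
  5     1,085.00       980.3128     4,901.5642      29,409.3853
  Σ                  1,303.5775     5,701.5268      32,592.9044
P = 1,303.5775.
Convexity = Σ t(t+1)·PV / [P·(1+y)²] = 32,592.9044 / (1,303.5775 × 1.041420) = 24.00823.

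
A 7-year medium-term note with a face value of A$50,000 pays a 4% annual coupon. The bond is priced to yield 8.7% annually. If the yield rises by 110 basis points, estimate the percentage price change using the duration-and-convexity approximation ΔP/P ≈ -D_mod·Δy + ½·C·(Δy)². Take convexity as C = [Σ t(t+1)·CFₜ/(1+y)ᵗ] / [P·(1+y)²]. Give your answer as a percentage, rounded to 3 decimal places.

-5.944%

With y = 0.087:
  t   CF        PV=CF/(1+0.087)^t    t·PV        t(t+1)·PV
  1     2,000.00     1,839.9264     1,839.9264       3,679.8528
  2     2,000.00     1,692.6646     3,385.3292      10,155.9875
  3     2,000.00     1,557.1891     4,671.5674      18,686.2696
  4     2,000.00     1,432.5567     5,730.2268      28,651.1339
  5     2,000.00     1,317.8994     6,589.4972      39,536.9834
  6     2,000.00     1,212.4190     7,274.5140      50,921.5977
  7    52,000.00    28,999.9023   202,999.3162   1,623,994.5298
  Σ                 38,052.5576   232,490.3772   1,775,626.3546
P = 38,052.5576; D_Mac = 6.10972 yrs; D_mod = 5.62072 yrs; C = 39.49196.
Duration effect: -5.62072 × (+0.011) = -0.061828
Convexity effect: 0.5 × 39.49196 × (0.011)² = +0.0023893
ΔP/P ≈ -0.061828 + 0.0023893 = -0.059439 = -5.9439%.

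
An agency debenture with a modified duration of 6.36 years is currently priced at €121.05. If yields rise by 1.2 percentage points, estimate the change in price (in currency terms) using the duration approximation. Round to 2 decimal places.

-€9.24

Duration approximation: ΔP/P ≈ -D_mod · Δy = -6.36 × (+0.012) = -0.076320.
ΔP ≈ 121.05 × (-0.076320) = -9.238536.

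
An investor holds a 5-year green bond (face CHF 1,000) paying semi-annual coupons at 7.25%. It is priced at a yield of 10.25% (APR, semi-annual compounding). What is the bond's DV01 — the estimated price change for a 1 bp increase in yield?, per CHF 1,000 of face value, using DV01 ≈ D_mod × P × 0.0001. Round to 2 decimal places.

CHF 0.36

Periodic yield y = 0.05125.
  t   CF        PV=CF/(1+0.05125)^t    t·PV
  1        36.25        34.4828        34.4828
  2        36.25        32.8017        65.6033
  3        36.25        31.2025        93.6076
  4        36.25        29.6814       118.7255
  5        36.25        28.2344       141.1718
  6        36.25        26.8579       161.1474
  7        36.25        25.5485       178.8397
  8        36.25        24.3030       194.4240
  9        36.25        23.1182       208.0638
  10    1,036.25       628.6435     6,286.4354
  Σ                    884.8739     7,482.5013
P = 884.8739; D_Mac = 8.45601 half-year periods = 4.22800 yrs; D_mod = 4.02188 yrs.
DV01 ≈ 4.02188 × 884.8739 × 0.0001 = 0.355886.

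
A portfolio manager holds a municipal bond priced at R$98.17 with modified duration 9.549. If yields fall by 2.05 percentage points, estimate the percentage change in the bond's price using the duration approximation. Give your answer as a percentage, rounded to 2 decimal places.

+19.58%

Duration approximation: ΔP/P ≈ -D_mod · Δy = -9.549 × (-0.0205) = +0.1957545.
As a percentage: +19.57545%.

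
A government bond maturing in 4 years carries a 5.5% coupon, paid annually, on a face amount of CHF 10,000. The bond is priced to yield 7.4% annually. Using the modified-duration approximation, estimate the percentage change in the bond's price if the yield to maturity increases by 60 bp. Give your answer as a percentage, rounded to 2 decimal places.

Periodic yield y = 0.074. Modified duration first:
  t   CF        PV=CF/(1+0.074)^t    t·PV
  1       550.00       512.1043       512.1043
  2       550.00       476.8196       953.6393
  3       550.00       443.9661     1,331.8984
  4    10,550.00     7,929.3089    31,717.2354
  Σ                  9,362.1989    34,514.8774
P = 9,362.1989; D_Mac = 3.68662 yrs; D_mod = 3.68662/(1+0.074) = 3.43261 yrs.
ΔP/P ≈ -D_mod · Δy = -3.43261 × (+0.006) = -0.020596 = -2.0596%.

-2.06%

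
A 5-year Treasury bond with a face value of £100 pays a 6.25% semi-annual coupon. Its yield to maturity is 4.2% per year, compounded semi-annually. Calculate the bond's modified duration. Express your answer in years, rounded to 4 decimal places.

4.3120 years

Periodic yield y = 0.021. First find Macaulay duration:
  t   CF        PV=CF/(1+0.021)^t    t·PV
  1        3.125         3.0607         3.0607
  2        3.125         2.9978         5.9955
  3        3.125         2.9361         8.8083
  4        3.125         2.8757        11.5029
  5        3.125         2.8166        14.0829
  6        3.125         2.7586        16.5519
  7        3.125         2.7019        18.9133
  8        3.125         2.6463        21.1706
  9        3.125         2.5919        23.3271
  10     103.125        83.7735       837.7348
  Σ                    109.1592       961.1481
P = 109.1592; Macaulay duration = 961.1481 / 109.1592 = 8.80502 half-year periods = 4.40251 years.
Modified duration = D_Mac / (1 + y) = 4.40251 / 1.021 = 4.31196 years.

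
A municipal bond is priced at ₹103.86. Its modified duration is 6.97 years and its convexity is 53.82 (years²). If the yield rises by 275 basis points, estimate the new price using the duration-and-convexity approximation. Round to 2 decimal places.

Duration effect: -D_mod·Δy = -6.97 × (+0.0275) = -0.191675
Convexity effect: ½·C·(Δy)² = 0.5 × 53.82 × (0.0275)² = +0.0203506875
ΔP/P ≈ -0.191675 + 0.0203506875 = -0.1713243125
New price ≈ 103.86 × (1 - 0.1713243125) = 86.06625690375.

₹86.07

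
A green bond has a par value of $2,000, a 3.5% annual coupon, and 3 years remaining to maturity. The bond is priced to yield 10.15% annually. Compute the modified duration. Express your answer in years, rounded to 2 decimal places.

2.62 years

Periodic yield y = 0.1015. First find Macaulay duration:
  t   CF        PV=CF/(1+0.1015)^t    t·PV
  1        70.00        63.5497        63.5497
  2        70.00        57.6938       115.3876
  3     2,070.00     1,548.8767     4,646.6300
  Σ                  1,670.1202     4,825.5673
P = 1,670.1202; Macaulay duration = 4,825.5673 / 1,670.1202 = 2.88935 years.
Modified duration = D_Mac / (1 + y) = 2.88935 / 1.1015 = 2.62311 years.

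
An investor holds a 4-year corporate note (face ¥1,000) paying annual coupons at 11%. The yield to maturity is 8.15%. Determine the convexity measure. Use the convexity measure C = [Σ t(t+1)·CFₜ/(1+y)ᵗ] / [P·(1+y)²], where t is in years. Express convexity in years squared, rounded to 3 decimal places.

14.096

With y = 0.0815:
  t   CF        PV=CF/(1+0.0815)^t    t·PV        t(t+1)·PV
  1       110.00       101.7106       101.7106         203.4212
  2       110.00        94.0459       188.0917         564.2751
  3       110.00        86.9587       260.8761       1,043.5046
  4     1,110.00       811.3661     3,245.4646      16,227.3229
  Σ                  1,094.0813     3,796.1430      18,038.5238
P = 1,094.0813.
Convexity = Σ t(t+1)·PV / [P·(1+y)²] = 18,038.5238 / (1,094.0813 × 1.169642) = 14.09608.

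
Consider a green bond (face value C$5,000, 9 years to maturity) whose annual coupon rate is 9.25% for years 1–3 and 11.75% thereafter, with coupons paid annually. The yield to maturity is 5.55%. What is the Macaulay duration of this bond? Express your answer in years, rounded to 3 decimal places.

6.741 years

Periodic yield y = 0.0555. Discount each cash flow and weight by its year:
  t   CF        PV=CF/(1+0.0555)^t    t·PV
  1       462.50       438.1810       438.1810
  2       462.50       415.1407       830.2813
  3       462.50       393.3118     1,179.9355
  4       587.50       473.3419     1,893.3675
  5       587.50       448.4527     2,242.2637
  6       587.50       424.8723     2,549.2340
  7       587.50       402.5318     2,817.7227
  8       587.50       381.3660     3,050.9280
  9     5,587.50     3,436.3184    30,926.8656
  Σ                  6,813.5166    45,928.7792
Price P = Σ PV = 6,813.5166.
Macaulay duration = Σ(t·PV) / P = 45,928.7792 / 6,813.5166 = 6.74083 years.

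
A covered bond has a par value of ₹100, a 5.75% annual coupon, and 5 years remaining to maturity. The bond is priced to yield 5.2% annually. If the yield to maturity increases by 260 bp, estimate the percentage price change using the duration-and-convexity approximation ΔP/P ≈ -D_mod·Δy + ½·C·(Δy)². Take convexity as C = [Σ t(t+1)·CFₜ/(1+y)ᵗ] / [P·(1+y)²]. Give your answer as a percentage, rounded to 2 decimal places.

-10.31%

With y = 0.052:
  t   CF        PV=CF/(1+0.052)^t    t·PV        t(t+1)·PV
  1         5.75         5.4658         5.4658          10.9316
  2         5.75         5.1956        10.3912          31.1736
  3         5.75         4.9388        14.8164          59.2655
  4         5.75         4.6947        18.7787          93.8934
  5       105.75        82.0733       410.3663       2,462.1978
  Σ                    102.3681       459.8183       2,657.4618
P = 102.3681; D_Mac = 4.49181 yrs; D_mod = 4.26978 yrs; C = 23.45691.
Duration effect: -4.26978 × (+0.026) = -0.111014
Convexity effect: 0.5 × 23.45691 × (0.026)² = +0.0079284
ΔP/P ≈ -0.111014 + 0.0079284 = -0.103086 = -10.3086%.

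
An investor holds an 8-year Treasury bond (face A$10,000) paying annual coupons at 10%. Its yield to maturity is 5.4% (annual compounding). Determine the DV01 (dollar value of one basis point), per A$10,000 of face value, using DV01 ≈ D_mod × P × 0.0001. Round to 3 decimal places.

A$7.533

Periodic yield y = 0.054.
  t   CF        PV=CF/(1+0.054)^t    t·PV
  1     1,000.00       948.7666       948.7666
  2     1,000.00       900.1581     1,800.3161
  3     1,000.00       854.0399     2,562.1197
  4     1,000.00       810.2845     3,241.1382
  5     1,000.00       768.7709     3,843.8546
  6     1,000.00       729.3842     4,376.3050
  7     1,000.00       692.0153     4,844.1074
  8    11,000.00     7,222.1715    57,777.3721
  Σ                 12,925.5911    79,393.9798
P = 12,925.5911; D_Mac = 6.14239 yrs; D_mod = 5.82769 yrs.
DV01 ≈ 5.82769 × 12,925.5911 × 0.0001 = 7.532636.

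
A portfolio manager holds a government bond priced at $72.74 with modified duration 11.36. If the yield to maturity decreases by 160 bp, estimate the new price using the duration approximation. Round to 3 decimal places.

Duration approximation: ΔP/P ≈ -D_mod · Δy = -11.36 × (-0.016) = +0.181760.
New price ≈ 72.74 × (1 + 0.181760) = 85.9612224.

$85.961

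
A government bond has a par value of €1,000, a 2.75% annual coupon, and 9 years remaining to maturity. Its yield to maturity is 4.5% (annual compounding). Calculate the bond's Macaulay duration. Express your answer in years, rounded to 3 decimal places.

8.017 years

Periodic yield y = 0.045. Discount each cash flow and weight by its year:
  t   CF        PV=CF/(1+0.045)^t    t·PV
  1        27.50        26.3158        26.3158
  2        27.50        25.1826        50.3651
  3        27.50        24.0982        72.2945
  4        27.50        23.0604        92.2417
  5        27.50        22.0674       110.3370
  6        27.50        21.1171       126.7028
  7        27.50        20.2078       141.4545
  8        27.50        19.3376       154.7007
  9     1,027.50       691.4093     6,222.6837
  Σ                    872.7962     6,997.0959
Price P = Σ PV = 872.7962.
Macaulay duration = Σ(t·PV) / P = 6,997.0959 / 872.7962 = 8.01687 years.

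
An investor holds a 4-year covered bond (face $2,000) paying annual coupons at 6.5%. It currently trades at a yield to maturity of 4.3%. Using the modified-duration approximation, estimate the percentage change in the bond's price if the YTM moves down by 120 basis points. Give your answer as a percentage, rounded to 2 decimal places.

Periodic yield y = 0.043. Modified duration first:
  t   CF        PV=CF/(1+0.043)^t    t·PV
  1       130.00       124.6405       124.6405
  2       130.00       119.5019       239.0038
  3       130.00       114.5751       343.7254
  4     2,130.00     1,799.8751     7,199.5004
  Σ                  2,158.5926     7,906.8701
P = 2,158.5926; D_Mac = 3.66297 yrs; D_mod = 3.66297/(1+0.043) = 3.51196 yrs.
ΔP/P ≈ -D_mod · Δy = -3.51196 × (-0.012) = +0.042144 = +4.2144%.

+4.21%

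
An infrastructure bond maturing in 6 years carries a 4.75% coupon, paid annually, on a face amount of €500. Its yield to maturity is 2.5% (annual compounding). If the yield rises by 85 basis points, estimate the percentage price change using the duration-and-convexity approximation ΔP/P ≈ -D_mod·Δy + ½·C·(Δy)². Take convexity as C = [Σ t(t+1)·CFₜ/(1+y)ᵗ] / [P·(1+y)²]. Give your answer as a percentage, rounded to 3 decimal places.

-4.354%

With y = 0.025:
  t   CF        PV=CF/(1+0.025)^t    t·PV        t(t+1)·PV
  1        23.75        23.1707        23.1707          46.3415
  2        23.75        22.6056        45.2112         135.6336
  3        23.75        22.0542        66.1627         264.6508
  4        23.75        21.5163        86.0653         430.3266
  5        23.75        20.9915       104.9577         629.7462
  6       523.75       451.6280     2,709.7679      18,968.3753
  Σ                    561.9664     3,035.3355      20,475.0739
P = 561.9664; D_Mac = 5.40128 yrs; D_mod = 5.26954 yrs; C = 34.67907.
Duration effect: -5.26954 × (+0.0085) = -0.044791
Convexity effect: 0.5 × 34.67907 × (0.0085)² = +0.0012528
ΔP/P ≈ -0.044791 + 0.0012528 = -0.043538 = -4.3538%.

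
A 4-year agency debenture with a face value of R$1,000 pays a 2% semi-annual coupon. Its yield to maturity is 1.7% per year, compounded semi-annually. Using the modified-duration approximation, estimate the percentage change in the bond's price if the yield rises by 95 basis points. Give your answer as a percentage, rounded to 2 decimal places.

-3.64%

Periodic yield y = 0.0085. Modified duration first:
  t   CF        PV=CF/(1+0.0085)^t    t·PV
  1        10.00         9.9157         9.9157
  2        10.00         9.8321        19.6643
  3        10.00         9.7493        29.2478
  4        10.00         9.6671        38.6684
  5        10.00         9.5856        47.9281
  6        10.00         9.5048        57.0290
  7        10.00         9.4247        65.9731
  8     1,010.00       943.8743     7,550.9943
  Σ                  1,011.5537     7,819.4207
P = 1,011.5537; D_Mac = 7.73011 half-year periods = 3.86505 yrs; D_mod = 3.86505/(1+0.0085) = 3.83248 yrs.
ΔP/P ≈ -D_mod · Δy = -3.83248 × (+0.0095) = -0.036409 = -3.6409%.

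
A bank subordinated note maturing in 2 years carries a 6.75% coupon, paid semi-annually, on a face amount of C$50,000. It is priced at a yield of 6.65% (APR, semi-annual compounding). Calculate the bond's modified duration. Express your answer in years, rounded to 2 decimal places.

Periodic yield y = 0.03325. First find Macaulay duration:
  t   CF        PV=CF/(1+0.03325)^t    t·PV
  1     1,687.50     1,633.1962     1,633.1962
  2     1,687.50     1,580.6399     3,161.2799
  3     1,687.50     1,529.7749     4,589.3248
  4    51,687.50    45,348.5986   181,394.3946
  Σ                 50,092.2097   190,778.1955
P = 50,092.2097; Macaulay duration = 190,778.1955 / 50,092.2097 = 3.80854 half-year periods = 1.90427 years.
Modified duration = D_Mac / (1 + y) = 1.90427 / 1.03325 = 1.84299 years.

1.84 years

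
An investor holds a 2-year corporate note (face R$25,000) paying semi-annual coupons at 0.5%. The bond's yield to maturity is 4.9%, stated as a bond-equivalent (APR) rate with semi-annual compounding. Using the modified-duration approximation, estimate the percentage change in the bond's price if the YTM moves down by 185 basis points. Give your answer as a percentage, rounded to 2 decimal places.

+3.60%

Periodic yield y = 0.0245. Modified duration first:
  t   CF        PV=CF/(1+0.0245)^t    t·PV
  1        62.50        61.0054        61.0054
  2        62.50        59.5465       119.0930
  3        62.50        58.1225       174.3674
  4    25,062.50    22,749.7453    90,998.9813
  Σ                 22,928.4196    91,353.4470
P = 22,928.4196; D_Mac = 3.98429 half-year periods = 1.99214 yrs; D_mod = 1.99214/(1+0.0245) = 1.94450 yrs.
ΔP/P ≈ -D_mod · Δy = -1.94450 × (-0.0185) = +0.035973 = +3.5973%.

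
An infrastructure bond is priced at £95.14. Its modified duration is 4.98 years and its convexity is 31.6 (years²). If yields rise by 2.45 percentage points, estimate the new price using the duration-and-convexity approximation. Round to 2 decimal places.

Duration effect: -D_mod·Δy = -4.98 × (+0.0245) = -0.122010
Convexity effect: ½·C·(Δy)² = 0.5 × 31.6 × (0.0245)² = +0.00948395
ΔP/P ≈ -0.122010 + 0.00948395 = -0.11252605
New price ≈ 95.14 × (1 - 0.11252605) = 84.434271603.

£84.43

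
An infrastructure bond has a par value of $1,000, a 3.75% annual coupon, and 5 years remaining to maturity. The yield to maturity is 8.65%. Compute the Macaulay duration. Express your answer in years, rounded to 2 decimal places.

4.61 years

Periodic yield y = 0.0865. Discount each cash flow and weight by its year:
  t   CF        PV=CF/(1+0.0865)^t    t·PV
  1        37.50        34.5145        34.5145
  2        37.50        31.7667        63.5334
  3        37.50        29.2376        87.7129
  4        37.50        26.9099       107.6397
  5     1,037.50       685.2349     3,426.1743
  Σ                    807.6636     3,719.5747
Price P = Σ PV = 807.6636.
Macaulay duration = Σ(t·PV) / P = 3,719.5747 / 807.6636 = 4.60535 years.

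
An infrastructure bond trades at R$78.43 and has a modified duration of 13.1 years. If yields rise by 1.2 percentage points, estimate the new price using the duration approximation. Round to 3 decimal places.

R$66.101

Duration approximation: ΔP/P ≈ -D_mod · Δy = -13.1 × (+0.012) = -0.157200.
New price ≈ 78.43 × (1 - 0.157200) = 66.100804.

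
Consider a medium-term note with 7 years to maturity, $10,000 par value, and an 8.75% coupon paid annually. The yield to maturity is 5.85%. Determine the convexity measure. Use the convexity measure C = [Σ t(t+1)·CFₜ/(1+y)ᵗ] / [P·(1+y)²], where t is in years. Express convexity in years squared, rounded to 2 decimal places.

37.16

With y = 0.0585:
  t   CF        PV=CF/(1+0.0585)^t    t·PV        t(t+1)·PV
  1       875.00       826.6415       826.6415       1,653.2829
  2       875.00       780.9556     1,561.9111       4,685.7334
  3       875.00       737.7946     2,213.3838       8,853.5351
  4       875.00       697.0190     2,788.0759      13,940.3796
  5       875.00       658.4969     3,292.4845      19,754.9073
  6       875.00       622.1038     3,732.6230      26,128.3611
  7    10,875.00     7,304.5460    51,131.8221     409,054.5767
  Σ                 11,627.5574    65,546.9420     484,070.7761
P = 11,627.5574.
Convexity = Σ t(t+1)·PV / [P·(1+y)²] = 484,070.7761 / (11,627.5574 × 1.120422) = 37.15683.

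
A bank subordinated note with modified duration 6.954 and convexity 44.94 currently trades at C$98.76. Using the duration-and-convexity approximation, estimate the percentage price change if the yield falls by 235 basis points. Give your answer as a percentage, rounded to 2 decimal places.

+17.58%

Duration effect: -D_mod·Δy = -6.954 × (-0.0235) = +0.163419
Convexity effect: ½·C·(Δy)² = 0.5 × 44.94 × (-0.0235)² = +0.0124090575
ΔP/P ≈ +0.163419 + 0.0124090575 = +0.1758280575
= +17.58280575%.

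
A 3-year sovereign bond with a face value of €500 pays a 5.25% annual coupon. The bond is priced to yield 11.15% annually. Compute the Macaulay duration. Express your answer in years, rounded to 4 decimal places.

Periodic yield y = 0.1115. Discount each cash flow and weight by its year:
  t   CF        PV=CF/(1+0.1115)^t    t·PV
  1        26.25        23.6167        23.6167
  2        26.25        21.2476        42.4952
  3       526.25       383.2337     1,149.7011
  Σ                    428.0981     1,215.8131
Price P = Σ PV = 428.0981.
Macaulay duration = Σ(t·PV) / P = 1,215.8131 / 428.0981 = 2.84003 years.

2.8400 years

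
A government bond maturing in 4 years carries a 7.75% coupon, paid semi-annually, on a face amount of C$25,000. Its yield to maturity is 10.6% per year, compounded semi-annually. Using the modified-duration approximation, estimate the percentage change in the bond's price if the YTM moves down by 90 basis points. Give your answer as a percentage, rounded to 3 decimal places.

+2.980%

Periodic yield y = 0.053. Modified duration first:
  t   CF        PV=CF/(1+0.053)^t    t·PV
  1       968.75       919.9905       919.9905
  2       968.75       873.6852     1,747.3704
  3       968.75       829.7105     2,489.1316
  4       968.75       787.9492     3,151.7969
  5       968.75       748.2899     3,741.4493
  6       968.75       710.6266     4,263.7599
  7       968.75       674.8591     4,724.0138
  8    25,968.75    17,180.0363   137,440.2900
  Σ                 22,725.1473   158,477.8024
P = 22,725.1473; D_Mac = 6.97368 half-year periods = 3.48684 yrs; D_mod = 3.48684/(1+0.053) = 3.31134 yrs.
ΔP/P ≈ -D_mod · Δy = -3.31134 × (-0.009) = +0.029802 = +2.9802%.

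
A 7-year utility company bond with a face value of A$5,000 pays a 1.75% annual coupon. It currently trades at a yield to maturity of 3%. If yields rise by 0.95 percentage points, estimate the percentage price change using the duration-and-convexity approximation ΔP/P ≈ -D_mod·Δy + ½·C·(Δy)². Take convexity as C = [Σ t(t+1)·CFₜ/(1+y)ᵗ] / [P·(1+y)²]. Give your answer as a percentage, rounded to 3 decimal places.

-5.895%

With y = 0.03:
  t   CF        PV=CF/(1+0.03)^t    t·PV        t(t+1)·PV
  1        87.50        84.9515        84.9515         169.9029
  2        87.50        82.4771       164.9543         494.8629
  3        87.50        80.0749       240.2247         960.8987
  4        87.50        77.7426       310.9705       1,554.8523
  5        87.50        75.4783       377.3913       2,264.3481
  6        87.50        73.2799       439.6792       3,077.7546
  7     5,087.50     4,136.6031    28,956.2214     231,649.7716
  Σ                  4,610.6073    30,574.3929     240,172.3911
P = 4,610.6073; D_Mac = 6.63132 yrs; D_mod = 6.43817 yrs; C = 49.10102.
Duration effect: -6.43817 × (+0.0095) = -0.061163
Convexity effect: 0.5 × 49.10102 × (0.0095)² = +0.0022157
ΔP/P ≈ -0.061163 + 0.0022157 = -0.058947 = -5.8947%.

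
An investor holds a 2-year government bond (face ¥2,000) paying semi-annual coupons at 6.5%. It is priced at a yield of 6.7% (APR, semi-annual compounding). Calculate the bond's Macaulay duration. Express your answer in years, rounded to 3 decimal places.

Periodic yield y = 0.0335. Discount each cash flow and weight by its period:
  t   CF        PV=CF/(1+0.0335)^t    t·PV
  1        65.00        62.8931        62.8931
  2        65.00        60.8545       121.7089
  3        65.00        58.8819       176.6457
  4     2,065.00     1,809.9982     7,239.9926
  Σ                  1,992.6276     7,601.2404
Price P = Σ PV = 1,992.6276.
Macaulay duration = Σ(t·PV) / P = 7,601.2404 / 1,992.6276 = 3.81468 half-year periods.
In years: 3.81468 / 2 = 1.90734 years.

1.907 years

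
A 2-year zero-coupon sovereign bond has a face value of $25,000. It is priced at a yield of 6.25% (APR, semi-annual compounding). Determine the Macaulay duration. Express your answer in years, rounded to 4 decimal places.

2.0000 years

A zero-coupon bond has a single cash flow at maturity, so its Macaulay duration equals its maturity: 2 years.
(Equivalently: 4 semi-annual periods ÷ 2 = 2 years.)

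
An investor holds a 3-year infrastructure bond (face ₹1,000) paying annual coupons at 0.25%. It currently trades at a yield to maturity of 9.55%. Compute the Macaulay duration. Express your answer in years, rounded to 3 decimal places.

2.991 years

Periodic yield y = 0.0955. Discount each cash flow and weight by its year:
  t   CF        PV=CF/(1+0.0955)^t    t·PV
  1         2.50         2.2821         2.2821
  2         2.50         2.0831         4.1662
  3     1,002.50       762.5130     2,287.5389
  Σ                    766.8782     2,293.9872
Price P = Σ PV = 766.8782.
Macaulay duration = Σ(t·PV) / P = 2,293.9872 / 766.8782 = 2.99133 years.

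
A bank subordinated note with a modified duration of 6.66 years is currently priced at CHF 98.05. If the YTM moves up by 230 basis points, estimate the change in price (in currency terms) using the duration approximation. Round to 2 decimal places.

Duration approximation: ΔP/P ≈ -D_mod · Δy = -6.66 × (+0.023) = -0.153180.
ΔP ≈ 98.05 × (-0.153180) = -15.019299.

-CHF 15.02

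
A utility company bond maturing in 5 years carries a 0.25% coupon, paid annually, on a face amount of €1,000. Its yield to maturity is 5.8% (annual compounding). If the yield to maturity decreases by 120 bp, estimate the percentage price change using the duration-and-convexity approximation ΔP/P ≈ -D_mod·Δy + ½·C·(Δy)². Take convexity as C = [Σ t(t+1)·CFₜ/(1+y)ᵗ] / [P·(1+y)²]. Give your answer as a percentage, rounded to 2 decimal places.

With y = 0.058:
  t   CF        PV=CF/(1+0.058)^t    t·PV        t(t+1)·PV
  1         2.50         2.3629         2.3629           4.7259
  2         2.50         2.2334         4.4668          13.4005
  3         2.50         2.1110         6.3329          25.3317
  4         2.50         1.9953         7.9810          39.9050
  5     1,002.50       756.2337     3,781.1686      22,687.0118
  Σ                    764.9363     3,802.3123      22,770.3749
P = 764.9363; D_Mac = 4.97076 yrs; D_mod = 4.69826 yrs; C = 26.59338.
Duration effect: -4.69826 × (-0.012) = +0.056379
Convexity effect: 0.5 × 26.59338 × (-0.012)² = +0.0019147
ΔP/P ≈ +0.056379 + 0.0019147 = +0.058294 = +5.8294%.

+5.83%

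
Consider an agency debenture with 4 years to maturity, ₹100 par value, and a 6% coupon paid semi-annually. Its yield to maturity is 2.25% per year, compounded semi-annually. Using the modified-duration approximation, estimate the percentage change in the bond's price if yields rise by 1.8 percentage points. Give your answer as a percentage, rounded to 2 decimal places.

Periodic yield y = 0.01125. Modified duration first:
  t   CF        PV=CF/(1+0.01125)^t    t·PV
  1         3.00         2.9666         2.9666
  2         3.00         2.9336         5.8672
  3         3.00         2.9010         8.7030
  4         3.00         2.8687        11.4749
  5         3.00         2.8368        14.1840
  6         3.00         2.8052        16.8314
  7         3.00         2.7740        19.4182
  8       103.00        94.1822       753.4578
  Σ                    114.2682       832.9031
P = 114.2682; D_Mac = 7.28902 half-year periods = 3.64451 yrs; D_mod = 3.64451/(1+0.01125) = 3.60396 yrs.
ΔP/P ≈ -D_mod · Δy = -3.60396 × (+0.018) = -0.064871 = -6.4871%.

-6.49%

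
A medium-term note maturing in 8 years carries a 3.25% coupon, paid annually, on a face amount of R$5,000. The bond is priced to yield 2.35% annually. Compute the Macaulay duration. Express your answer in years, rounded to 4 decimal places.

Periodic yield y = 0.0235. Discount each cash flow and weight by its year:
  t   CF        PV=CF/(1+0.0235)^t    t·PV
  1       162.50       158.7689       158.7689
  2       162.50       155.1235       310.2471
  3       162.50       151.5618       454.6855
  4       162.50       148.0819       592.3276
  5       162.50       144.6819       723.4094
  6       162.50       141.3599       848.1595
  7       162.50       138.1142       966.7996
  8     5,162.50     4,287.0376    34,296.3005
  Σ                  5,324.7298    38,350.6981
Price P = Σ PV = 5,324.7298.
Macaulay duration = Σ(t·PV) / P = 38,350.6981 / 5,324.7298 = 7.20237 years.

7.2024 years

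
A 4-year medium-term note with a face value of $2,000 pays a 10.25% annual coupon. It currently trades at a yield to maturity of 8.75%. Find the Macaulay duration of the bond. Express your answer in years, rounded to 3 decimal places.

Periodic yield y = 0.0875. Discount each cash flow and weight by its year:
  t   CF        PV=CF/(1+0.0875)^t    t·PV
  1       205.00       188.5057       188.5057
  2       205.00       173.3386       346.6772
  3       205.00       159.3918       478.1755
  4     2,205.00     1,576.4911     6,305.9645
  Σ                  2,097.7273     7,319.3230
Price P = Σ PV = 2,097.7273.
Macaulay duration = Σ(t·PV) / P = 7,319.3230 / 2,097.7273 = 3.48917 years.

3.489 years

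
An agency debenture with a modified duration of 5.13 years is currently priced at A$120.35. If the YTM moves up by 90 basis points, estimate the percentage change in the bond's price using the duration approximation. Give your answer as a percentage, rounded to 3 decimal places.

Duration approximation: ΔP/P ≈ -D_mod · Δy = -5.13 × (+0.009) = -0.046170.
As a percentage: -4.6170%.

-4.617%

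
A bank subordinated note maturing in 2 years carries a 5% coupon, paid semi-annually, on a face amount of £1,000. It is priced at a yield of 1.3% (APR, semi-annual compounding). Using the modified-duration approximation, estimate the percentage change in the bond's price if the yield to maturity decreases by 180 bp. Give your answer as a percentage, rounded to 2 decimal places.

+3.45%

Periodic yield y = 0.0065. Modified duration first:
  t   CF        PV=CF/(1+0.0065)^t    t·PV
  1        25.00        24.8385        24.8385
  2        25.00        24.6781        49.3563
  3        25.00        24.5188        73.5563
  4     1,025.00       998.7775     3,995.1100
  Σ                  1,072.8130     4,142.8611
P = 1,072.8130; D_Mac = 3.86168 half-year periods = 1.93084 yrs; D_mod = 1.93084/(1+0.0065) = 1.91837 yrs.
ΔP/P ≈ -D_mod · Δy = -1.91837 × (-0.018) = +0.034531 = +3.4531%.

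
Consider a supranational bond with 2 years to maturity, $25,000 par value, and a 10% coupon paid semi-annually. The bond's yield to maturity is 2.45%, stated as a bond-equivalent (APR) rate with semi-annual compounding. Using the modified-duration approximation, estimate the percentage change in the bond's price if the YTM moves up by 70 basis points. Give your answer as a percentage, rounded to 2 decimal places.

-1.29%

Periodic yield y = 0.01225. Modified duration first:
  t   CF        PV=CF/(1+0.01225)^t    t·PV
  1     1,250.00     1,234.8728     1,234.8728
  2     1,250.00     1,219.9287     2,439.8574
  3     1,250.00     1,205.1654     3,615.4962
  4    26,250.00    25,002.1966   100,008.7864
  Σ                 28,662.1635   107,299.0128
P = 28,662.1635; D_Mac = 3.74358 half-year periods = 1.87179 yrs; D_mod = 1.87179/(1+0.01225) = 1.84914 yrs.
ΔP/P ≈ -D_mod · Δy = -1.84914 × (+0.007) = -0.012944 = -1.2944%.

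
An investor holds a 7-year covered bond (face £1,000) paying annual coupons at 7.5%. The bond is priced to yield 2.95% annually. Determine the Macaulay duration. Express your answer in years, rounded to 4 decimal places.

Periodic yield y = 0.0295. Discount each cash flow and weight by its year:
  t   CF        PV=CF/(1+0.0295)^t    t·PV
  1        75.00        72.8509        72.8509
  2        75.00        70.7634       141.5268
  3        75.00        68.7357       206.2070
  4        75.00        66.7661       267.0643
  5        75.00        64.8529       324.2646
  6        75.00        62.9946       377.9675
  7     1,075.00       877.0493     6,139.3451
  Σ                  1,284.0128     7,529.2261
Price P = Σ PV = 1,284.0128.
Macaulay duration = Σ(t·PV) / P = 7,529.2261 / 1,284.0128 = 5.86382 years.

5.8638 years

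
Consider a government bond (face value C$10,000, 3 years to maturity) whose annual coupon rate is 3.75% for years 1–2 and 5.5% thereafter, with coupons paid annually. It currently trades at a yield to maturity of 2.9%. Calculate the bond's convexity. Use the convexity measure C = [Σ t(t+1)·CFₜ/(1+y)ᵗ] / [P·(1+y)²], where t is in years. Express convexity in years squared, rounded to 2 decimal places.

With y = 0.029:
  t   CF        PV=CF/(1+0.029)^t    t·PV        t(t+1)·PV
  1       375.00       364.4315       364.4315         728.8630
  2       375.00       354.1608       708.3216       2,124.9649
  3    10,550.00     9,682.9198    29,048.7594     116,195.0378
  Σ                 10,401.5121    30,121.5126     119,048.8657
P = 10,401.5121.
Convexity = Σ t(t+1)·PV / [P·(1+y)²] = 119,048.8657 / (10,401.5121 × 1.058841) = 10.80931.

10.81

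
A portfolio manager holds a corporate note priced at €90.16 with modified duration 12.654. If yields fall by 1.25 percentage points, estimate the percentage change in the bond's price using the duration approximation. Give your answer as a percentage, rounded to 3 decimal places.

Duration approximation: ΔP/P ≈ -D_mod · Δy = -12.654 × (-0.0125) = +0.158175.
As a percentage: +15.8175%.

+15.818%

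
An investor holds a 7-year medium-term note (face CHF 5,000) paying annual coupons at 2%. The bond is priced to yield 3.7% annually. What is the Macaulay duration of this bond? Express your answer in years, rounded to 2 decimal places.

Periodic yield y = 0.037. Discount each cash flow and weight by its year:
  t   CF        PV=CF/(1+0.037)^t    t·PV
  1       100.00        96.4320        96.4320
  2       100.00        92.9913       185.9827
  3       100.00        89.6734       269.0203
  4       100.00        86.4739       345.8955
  5       100.00        83.3885       416.9426
  6       100.00        80.4132       482.4793
  7     5,100.00     3,954.7486    27,683.2402
  Σ                  4,484.1210    29,479.9926
Price P = Σ PV = 4,484.1210.
Macaulay duration = Σ(t·PV) / P = 29,479.9926 / 4,484.1210 = 6.57431 years.

6.57 years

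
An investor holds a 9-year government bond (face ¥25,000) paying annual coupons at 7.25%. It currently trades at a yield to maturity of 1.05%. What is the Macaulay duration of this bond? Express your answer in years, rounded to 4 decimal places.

Periodic yield y = 0.0105. Discount each cash flow and weight by its year:
  t   CF        PV=CF/(1+0.0105)^t    t·PV
  1     1,812.50     1,793.6665     1,793.6665
  2     1,812.50     1,775.0287     3,550.0574
  3     1,812.50     1,756.5846     5,269.7537
  4     1,812.50     1,738.3321     6,953.3283
  5     1,812.50     1,720.2692     8,601.3462
  6     1,812.50     1,702.3941    10,214.3647
  7     1,812.50     1,684.7047    11,792.9330
  8     1,812.50     1,667.1991    13,337.5930
  9    26,812.50    24,406.7779   219,661.0010
  Σ                 38,244.9569   281,174.0437
Price P = Σ PV = 38,244.9569.
Macaulay duration = Σ(t·PV) / P = 281,174.0437 / 38,244.9569 = 7.35192 years.

7.3519 years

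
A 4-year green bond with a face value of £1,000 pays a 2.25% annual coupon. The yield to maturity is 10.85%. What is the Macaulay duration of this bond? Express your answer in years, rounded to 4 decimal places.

Periodic yield y = 0.1085. Discount each cash flow and weight by its year:
  t   CF        PV=CF/(1+0.1085)^t    t·PV
  1        22.50        20.2977        20.2977
  2        22.50        18.3110        36.6219
  3        22.50        16.5187        49.5560
  4     1,022.50       677.2056     2,708.8223
  Σ                    732.3329     2,815.2980
Price P = Σ PV = 732.3329.
Macaulay duration = Σ(t·PV) / P = 2,815.2980 / 732.3329 = 3.84429 years.

3.8443 years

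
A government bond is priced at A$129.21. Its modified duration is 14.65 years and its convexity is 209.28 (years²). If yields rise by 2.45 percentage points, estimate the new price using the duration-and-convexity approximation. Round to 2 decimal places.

A$90.95

Duration effect: -D_mod·Δy = -14.65 × (+0.0245) = -0.358925
Convexity effect: ½·C·(Δy)² = 0.5 × 209.28 × (0.0245)² = +0.06281016
ΔP/P ≈ -0.358925 + 0.06281016 = -0.29611484
New price ≈ 129.21 × (1 - 0.29611484) = 90.9490015236.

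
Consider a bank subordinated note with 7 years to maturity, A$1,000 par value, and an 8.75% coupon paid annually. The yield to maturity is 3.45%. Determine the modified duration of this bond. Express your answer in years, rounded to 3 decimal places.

Periodic yield y = 0.0345. First find Macaulay duration:
  t   CF        PV=CF/(1+0.0345)^t    t·PV
  1        87.50        84.5819        84.5819
  2        87.50        81.7612       163.5223
  3        87.50        79.0345       237.1034
  4        87.50        76.3987       305.5949
  5        87.50        73.8509       369.2543
  6        87.50        71.3880       428.3279
  7     1,087.50       857.6613     6,003.6289
  Σ                  1,324.6764     7,592.0136
P = 1,324.6764; Macaulay duration = 7,592.0136 / 1,324.6764 = 5.73122 years.
Modified duration = D_Mac / (1 + y) = 5.73122 / 1.0345 = 5.54009 years.

5.540 years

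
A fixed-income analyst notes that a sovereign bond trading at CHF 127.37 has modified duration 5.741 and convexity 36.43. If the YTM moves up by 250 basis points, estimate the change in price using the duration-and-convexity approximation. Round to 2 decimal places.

-CHF 16.83

Duration effect: -D_mod·Δy = -5.741 × (+0.025) = -0.143525
Convexity effect: ½·C·(Δy)² = 0.5 × 36.43 × (0.025)² = +0.011384375
ΔP/P ≈ -0.143525 + 0.011384375 = -0.132140625
ΔP ≈ 127.37 × (-0.132140625) = -16.83075140625.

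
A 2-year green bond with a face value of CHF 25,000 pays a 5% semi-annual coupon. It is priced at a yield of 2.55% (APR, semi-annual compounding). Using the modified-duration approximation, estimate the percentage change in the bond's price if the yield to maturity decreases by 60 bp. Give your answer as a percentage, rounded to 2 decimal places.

+1.14%

Periodic yield y = 0.01275. Modified duration first:
  t   CF        PV=CF/(1+0.01275)^t    t·PV
  1       625.00       617.1316       617.1316
  2       625.00       609.3622     1,218.7244
  3       625.00       601.6906     1,805.0719
  4    25,625.00    24,358.7426    97,434.9705
  Σ                 26,186.9270   101,075.8984
P = 26,186.9270; D_Mac = 3.85978 half-year periods = 1.92989 yrs; D_mod = 1.92989/(1+0.01275) = 1.90560 yrs.
ΔP/P ≈ -D_mod · Δy = -1.90560 × (-0.006) = +0.011434 = +1.1434%.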